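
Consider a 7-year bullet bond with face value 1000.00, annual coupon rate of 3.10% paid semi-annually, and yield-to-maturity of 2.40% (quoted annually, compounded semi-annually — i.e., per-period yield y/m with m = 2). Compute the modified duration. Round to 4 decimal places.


Answer: Modified duration = 6.2882

Derivation:
Coupon per period c = face * coupon_rate / m = 15.500000
Periods per year m = 2; per-period yield y/m = 0.012000
Number of cashflows N = 14
Cashflows (t years, CF_t, discount factor 1/(1+y/m)^(m*t), PV):
  t = 0.5000: CF_t = 15.500000, DF = 0.988142, PV = 15.316206
  t = 1.0000: CF_t = 15.500000, DF = 0.976425, PV = 15.134590
  t = 1.5000: CF_t = 15.500000, DF = 0.964847, PV = 14.955129
  t = 2.0000: CF_t = 15.500000, DF = 0.953406, PV = 14.777795
  t = 2.5000: CF_t = 15.500000, DF = 0.942101, PV = 14.602565
  t = 3.0000: CF_t = 15.500000, DF = 0.930930, PV = 14.429412
  t = 3.5000: CF_t = 15.500000, DF = 0.919891, PV = 14.258312
  t = 4.0000: CF_t = 15.500000, DF = 0.908983, PV = 14.089241
  t = 4.5000: CF_t = 15.500000, DF = 0.898205, PV = 13.922175
  t = 5.0000: CF_t = 15.500000, DF = 0.887554, PV = 13.757090
  t = 5.5000: CF_t = 15.500000, DF = 0.877030, PV = 13.593962
  t = 6.0000: CF_t = 15.500000, DF = 0.866630, PV = 13.432769
  t = 6.5000: CF_t = 15.500000, DF = 0.856354, PV = 13.273487
  t = 7.0000: CF_t = 1015.500000, DF = 0.846200, PV = 859.315712
Price P = sum_t PV_t = 1044.858445
First compute Macaulay numerator sum_t t * PV_t:
  t * PV_t at t = 0.5000: 7.658103
  t * PV_t at t = 1.0000: 15.134590
  t * PV_t at t = 1.5000: 22.432693
  t * PV_t at t = 2.0000: 29.555591
  t * PV_t at t = 2.5000: 36.506411
  t * PV_t at t = 3.0000: 43.288235
  t * PV_t at t = 3.5000: 49.904092
  t * PV_t at t = 4.0000: 56.356964
  t * PV_t at t = 4.5000: 62.649787
  t * PV_t at t = 5.0000: 68.785449
  t * PV_t at t = 5.5000: 74.766793
  t * PV_t at t = 6.0000: 80.596614
  t * PV_t at t = 6.5000: 86.277667
  t * PV_t at t = 7.0000: 6015.209985
Macaulay duration D = 6649.122974 / 1044.858445 = 6.363659
Modified duration = D / (1 + y/m) = 6.363659 / (1 + 0.012000) = 6.288201


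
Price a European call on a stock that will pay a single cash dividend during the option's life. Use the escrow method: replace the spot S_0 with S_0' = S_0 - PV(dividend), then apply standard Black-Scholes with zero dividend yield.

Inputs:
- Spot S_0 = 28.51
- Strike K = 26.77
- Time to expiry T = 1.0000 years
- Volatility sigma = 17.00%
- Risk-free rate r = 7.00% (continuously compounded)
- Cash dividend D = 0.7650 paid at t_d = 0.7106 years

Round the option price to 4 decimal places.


PV(D) = D * exp(-r * t_d) = 0.7650 * 0.95147487 = 0.72787828
S_0' = S_0 - PV(D) = 28.5100 - 0.72787828 = 27.78212172
d1 = (ln(S_0'/K) + (r + sigma^2/2)*T) / (sigma*sqrt(T)) = 0.71506384
d2 = d1 - sigma*sqrt(T) = 0.54506384
exp(-rT) = 0.93239382
N(d1) = 0.76271520; N(d2) = 0.70714519
C = S_0' * N(d1) - K * exp(-rT) * N(d2) = 27.78212172 * 0.76271520 - 26.7700 * 0.93239382 * 0.70714519 = 3.5394

Answer: Price = 3.5394


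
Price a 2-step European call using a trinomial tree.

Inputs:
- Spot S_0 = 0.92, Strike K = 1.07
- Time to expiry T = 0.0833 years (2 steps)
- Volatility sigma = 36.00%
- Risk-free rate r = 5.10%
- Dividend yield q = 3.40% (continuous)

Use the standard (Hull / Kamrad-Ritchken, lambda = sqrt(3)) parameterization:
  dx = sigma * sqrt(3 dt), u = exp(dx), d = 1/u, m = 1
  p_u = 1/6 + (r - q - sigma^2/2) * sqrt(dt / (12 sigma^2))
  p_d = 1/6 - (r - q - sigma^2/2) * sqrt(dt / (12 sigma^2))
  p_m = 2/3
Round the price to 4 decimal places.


dt = T/N = 0.041650; dx = sigma*sqrt(3*dt) = 0.127254
u = exp(dx) = 1.135705; d = 1/u = 0.880510
p_u = 0.158844, p_m = 0.666667, p_d = 0.174489
Discount per step: exp(-r*dt) = 0.997878
Stock lattice S(k, j) with j the centered position index:
  k=0: S(0,+0) = 0.9200
  k=1: S(1,-1) = 0.8101; S(1,+0) = 0.9200; S(1,+1) = 1.0448
  k=2: S(2,-2) = 0.7133; S(2,-1) = 0.8101; S(2,+0) = 0.9200; S(2,+1) = 1.0448; S(2,+2) = 1.1866
Terminal payoffs V(N, j) = max(S_T - K, 0):
  V(2,-2) = 0.000000; V(2,-1) = 0.000000; V(2,+0) = 0.000000; V(2,+1) = 0.000000; V(2,+2) = 0.116640
Backward induction: V(k, j) = exp(-r*dt) * [p_u * V(k+1, j+1) + p_m * V(k+1, j) + p_d * V(k+1, j-1)]
  V(1,-1) = exp(-r*dt) * [p_u*0.000000 + p_m*0.000000 + p_d*0.000000] = 0.000000
  V(1,+0) = exp(-r*dt) * [p_u*0.000000 + p_m*0.000000 + p_d*0.000000] = 0.000000
  V(1,+1) = exp(-r*dt) * [p_u*0.116640 + p_m*0.000000 + p_d*0.000000] = 0.018488
  V(0,+0) = exp(-r*dt) * [p_u*0.018488 + p_m*0.000000 + p_d*0.000000] = 0.002931

Answer: Price = V(0,0) = 0.0029


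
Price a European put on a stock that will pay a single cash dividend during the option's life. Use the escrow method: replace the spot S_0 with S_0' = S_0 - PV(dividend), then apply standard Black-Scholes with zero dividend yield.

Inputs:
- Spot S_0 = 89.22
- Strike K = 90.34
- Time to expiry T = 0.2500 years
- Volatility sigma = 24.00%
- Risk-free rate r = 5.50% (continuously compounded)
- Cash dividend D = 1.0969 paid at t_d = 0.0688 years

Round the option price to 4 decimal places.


Answer: Price = 4.7473

Derivation:
PV(D) = D * exp(-r * t_d) = 1.0969 * 0.99622315 = 1.09275717
S_0' = S_0 - PV(D) = 89.2200 - 1.09275717 = 88.12724283
d1 = (ln(S_0'/K) + (r + sigma^2/2)*T) / (sigma*sqrt(T)) = -0.03207182
d2 = d1 - sigma*sqrt(T) = -0.15207182
exp(-rT) = 0.98634410
N(-d1) = 0.51279261; N(-d2) = 0.56043486
P = K * exp(-rT) * N(-d2) - S_0' * N(-d1) = 90.3400 * 0.98634410 * 0.56043486 - 88.12724283 * 0.51279261 = 4.7473


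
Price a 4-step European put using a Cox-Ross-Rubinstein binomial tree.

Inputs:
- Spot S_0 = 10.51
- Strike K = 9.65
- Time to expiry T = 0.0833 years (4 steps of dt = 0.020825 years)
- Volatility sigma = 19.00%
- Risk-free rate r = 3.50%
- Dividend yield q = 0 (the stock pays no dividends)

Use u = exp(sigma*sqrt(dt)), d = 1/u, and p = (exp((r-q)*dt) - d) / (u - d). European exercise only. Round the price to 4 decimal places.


dt = T/N = 0.020825
u = exp(sigma*sqrt(dt)) = 1.027798; d = 1/u = 0.972954
p = (exp((r-q)*dt) - d) / (u - d) = 0.506441
Discount per step: exp(-r*dt) = 0.999271
Stock lattice S(k, i) with i counting down-moves:
  k=0: S(0,0) = 10.5100
  k=1: S(1,0) = 10.8022; S(1,1) = 10.2257
  k=2: S(2,0) = 11.1024; S(2,1) = 10.5100; S(2,2) = 9.9492
  k=3: S(3,0) = 11.4111; S(3,1) = 10.8022; S(3,2) = 10.2257; S(3,3) = 9.6801
  k=4: S(4,0) = 11.7283; S(4,1) = 11.1024; S(4,2) = 10.5100; S(4,3) = 9.9492; S(4,4) = 9.4183
Terminal payoffs V(N, i) = max(K - S_T, 0):
  V(4,0) = 0.000000; V(4,1) = 0.000000; V(4,2) = 0.000000; V(4,3) = 0.000000; V(4,4) = 0.231719
Backward induction: V(k, i) = exp(-r*dt) * [p * V(k+1, i) + (1-p) * V(k+1, i+1)].
  V(3,0) = exp(-r*dt) * [p*0.000000 + (1-p)*0.000000] = 0.000000
  V(3,1) = exp(-r*dt) * [p*0.000000 + (1-p)*0.000000] = 0.000000
  V(3,2) = exp(-r*dt) * [p*0.000000 + (1-p)*0.000000] = 0.000000
  V(3,3) = exp(-r*dt) * [p*0.000000 + (1-p)*0.231719] = 0.114284
  V(2,0) = exp(-r*dt) * [p*0.000000 + (1-p)*0.000000] = 0.000000
  V(2,1) = exp(-r*dt) * [p*0.000000 + (1-p)*0.000000] = 0.000000
  V(2,2) = exp(-r*dt) * [p*0.000000 + (1-p)*0.114284] = 0.056365
  V(1,0) = exp(-r*dt) * [p*0.000000 + (1-p)*0.000000] = 0.000000
  V(1,1) = exp(-r*dt) * [p*0.000000 + (1-p)*0.056365] = 0.027799
  V(0,0) = exp(-r*dt) * [p*0.000000 + (1-p)*0.027799] = 0.013711

Answer: Price = V(0,0) = 0.0137


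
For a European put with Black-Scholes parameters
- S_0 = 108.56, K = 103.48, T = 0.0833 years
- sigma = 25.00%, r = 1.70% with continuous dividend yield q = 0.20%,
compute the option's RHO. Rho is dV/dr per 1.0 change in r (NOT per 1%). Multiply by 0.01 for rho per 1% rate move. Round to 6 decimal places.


Answer: Rho = -2.232165

Derivation:
d1 = 0.7175906140; d2 = 0.6454362656
phi(d1) = 0.3083848763; exp(-qT) = 0.9998334139; exp(-rT) = 0.9985849022
N(-d2) = 0.2593222541
Rho = -K*T*exp(-rT)*N(-d2) = -103.4800 * 0.0833 * 0.9985849022 * 0.2593222541 = -2.232165


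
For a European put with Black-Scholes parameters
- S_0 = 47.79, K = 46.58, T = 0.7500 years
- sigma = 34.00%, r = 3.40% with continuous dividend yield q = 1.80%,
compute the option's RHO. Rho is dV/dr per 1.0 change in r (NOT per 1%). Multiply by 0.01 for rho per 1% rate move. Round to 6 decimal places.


d1 = 0.2750739446; d2 = -0.0193746927
phi(d1) = 0.3841311030; exp(-qT) = 0.9865907163; exp(-rT) = 0.9748223790
N(-d2) = 0.5077289005
Rho = -K*T*exp(-rT)*N(-d2) = -46.5800 * 0.7500 * 0.9748223790 * 0.5077289005 = -17.290921

Answer: Rho = -17.290921


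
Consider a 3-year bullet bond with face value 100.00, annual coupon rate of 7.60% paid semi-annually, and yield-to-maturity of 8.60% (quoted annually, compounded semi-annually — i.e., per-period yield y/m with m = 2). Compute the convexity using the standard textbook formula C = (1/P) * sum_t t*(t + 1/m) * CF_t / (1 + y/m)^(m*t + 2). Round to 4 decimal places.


Coupon per period c = face * coupon_rate / m = 3.800000
Periods per year m = 2; per-period yield y/m = 0.043000
Number of cashflows N = 6
Cashflows (t years, CF_t, discount factor 1/(1+y/m)^(m*t), PV):
  t = 0.5000: CF_t = 3.800000, DF = 0.958773, PV = 3.643337
  t = 1.0000: CF_t = 3.800000, DF = 0.919245, PV = 3.493132
  t = 1.5000: CF_t = 3.800000, DF = 0.881347, PV = 3.349120
  t = 2.0000: CF_t = 3.800000, DF = 0.845012, PV = 3.211045
  t = 2.5000: CF_t = 3.800000, DF = 0.810174, PV = 3.078662
  t = 3.0000: CF_t = 103.800000, DF = 0.776773, PV = 80.629043
Price P = sum_t PV_t = 97.404338
Convexity numerator sum_t t*(t + 1/m) * CF_t / (1+y/m)^(m*t + 2):
  t = 0.5000: term = 1.674560
  t = 1.0000: term = 4.816567
  t = 1.5000: term = 9.235987
  t = 2.0000: term = 14.758688
  t = 2.5000: term = 21.225342
  t = 3.0000: term = 778.237556
Convexity = (1/P) * sum = 829.948700 / 97.404338 = 8.520654

Answer: Convexity = 8.5207


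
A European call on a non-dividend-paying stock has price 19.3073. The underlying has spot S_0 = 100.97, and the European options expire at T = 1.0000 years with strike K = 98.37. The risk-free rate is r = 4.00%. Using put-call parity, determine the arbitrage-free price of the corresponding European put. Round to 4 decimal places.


Answer: Put price = 12.8502

Derivation:
Put-call parity: C - P = S_0 * exp(-qT) - K * exp(-rT).
S_0 * exp(-qT) = 100.9700 * 1.00000000 = 100.97000000
K * exp(-rT) = 98.3700 * 0.96078944 = 94.51285713
P = C - S*exp(-qT) + K*exp(-rT)
P = 19.3073 - 100.97000000 + 94.51285713 = 12.8502


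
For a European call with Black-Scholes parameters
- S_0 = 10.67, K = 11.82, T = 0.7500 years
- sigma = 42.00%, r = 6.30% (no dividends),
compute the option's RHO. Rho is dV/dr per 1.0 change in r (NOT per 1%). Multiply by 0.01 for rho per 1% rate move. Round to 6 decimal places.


d1 = 0.0303605229; d2 = -0.3333701467
phi(d1) = 0.3987584580; exp(-qT) = 1.0000000000; exp(-rT) = 0.9538489056
N(d2) = 0.3694274475
Rho = K*T*exp(-rT)*N(d2) = 11.8200 * 0.7500 * 0.9538489056 * 0.3694274475 = 3.123831

Answer: Rho = 3.123831


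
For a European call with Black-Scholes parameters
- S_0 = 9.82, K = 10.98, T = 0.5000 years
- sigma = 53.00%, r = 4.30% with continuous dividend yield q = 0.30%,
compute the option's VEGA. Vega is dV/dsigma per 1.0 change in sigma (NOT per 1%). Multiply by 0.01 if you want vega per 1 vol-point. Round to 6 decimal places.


Answer: Vega = 2.761501

Derivation:
d1 = -0.0571804266; d2 = -0.4319470206
phi(d1) = 0.3982906221; exp(-qT) = 0.9985011244; exp(-rT) = 0.9787294775
Vega = S * exp(-qT) * phi(d1) * sqrt(T) = 9.8200 * 0.9985011244 * 0.3982906221 * 0.7071067812 = 2.761501


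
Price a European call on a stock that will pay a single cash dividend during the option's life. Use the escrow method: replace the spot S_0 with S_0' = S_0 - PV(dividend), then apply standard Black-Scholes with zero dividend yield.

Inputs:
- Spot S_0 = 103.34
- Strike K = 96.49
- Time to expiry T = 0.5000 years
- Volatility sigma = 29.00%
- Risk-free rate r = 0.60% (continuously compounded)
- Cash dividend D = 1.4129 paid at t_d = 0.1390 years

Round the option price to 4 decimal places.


PV(D) = D * exp(-r * t_d) = 1.4129 * 0.99916635 = 1.41172213
S_0' = S_0 - PV(D) = 103.3400 - 1.41172213 = 101.92827787
d1 = (ln(S_0'/K) + (r + sigma^2/2)*T) / (sigma*sqrt(T)) = 0.38454433
d2 = d1 - sigma*sqrt(T) = 0.17948336
exp(-rT) = 0.99700450
N(d1) = 0.64971248; N(d2) = 0.57122091
C = S_0' * N(d1) - K * exp(-rT) * N(d2) = 101.92827787 * 0.64971248 - 96.4900 * 0.99700450 * 0.57122091 = 11.2721

Answer: Price = 11.2721


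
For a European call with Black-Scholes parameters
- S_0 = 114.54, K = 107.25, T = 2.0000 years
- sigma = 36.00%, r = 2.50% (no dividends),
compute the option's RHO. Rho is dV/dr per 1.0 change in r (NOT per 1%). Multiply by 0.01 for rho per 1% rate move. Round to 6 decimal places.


d1 = 0.4819355979; d2 = -0.0271812845
phi(d1) = 0.3552016959; exp(-qT) = 1.0000000000; exp(-rT) = 0.9512294245
N(d2) = 0.4891575715
Rho = K*T*exp(-rT)*N(d2) = 107.2500 * 2.0000 * 0.9512294245 * 0.4891575715 = 99.807081

Answer: Rho = 99.807081


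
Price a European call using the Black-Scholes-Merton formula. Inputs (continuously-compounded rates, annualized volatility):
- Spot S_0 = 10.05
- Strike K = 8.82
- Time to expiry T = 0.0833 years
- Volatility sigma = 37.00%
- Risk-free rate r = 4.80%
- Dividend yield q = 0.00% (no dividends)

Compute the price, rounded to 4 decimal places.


Answer: Price = 1.3149

Derivation:
d1 = (ln(S/K) + (r - q + 0.5*sigma^2) * T) / (sigma * sqrt(T)) = 1.31335428
d2 = d1 - sigma * sqrt(T) = 1.20656585
exp(-rT) = 0.99600958; exp(-qT) = 1.00000000
C = S_0 * exp(-qT) * N(d1) - K * exp(-rT) * N(d2)
N(d1) = 0.90546820; N(d2) = 0.88620031
C = 10.0500 * 1.00000000 * 0.90546820 - 8.8200 * 0.99600958 * 0.88620031 = 1.3149


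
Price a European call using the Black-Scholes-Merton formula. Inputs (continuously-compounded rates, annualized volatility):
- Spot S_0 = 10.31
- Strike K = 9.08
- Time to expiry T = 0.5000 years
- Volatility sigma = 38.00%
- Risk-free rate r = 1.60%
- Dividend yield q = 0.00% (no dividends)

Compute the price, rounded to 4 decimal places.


Answer: Price = 1.8101

Derivation:
d1 = (ln(S/K) + (r - q + 0.5*sigma^2) * T) / (sigma * sqrt(T)) = 0.63691752
d2 = d1 - sigma * sqrt(T) = 0.36821694
exp(-rT) = 0.99203191; exp(-qT) = 1.00000000
C = S_0 * exp(-qT) * N(d1) - K * exp(-rT) * N(d2)
N(d1) = 0.73791072; N(d2) = 0.64364426
C = 10.3100 * 1.00000000 * 0.73791072 - 9.0800 * 0.99203191 * 0.64364426 = 1.8101


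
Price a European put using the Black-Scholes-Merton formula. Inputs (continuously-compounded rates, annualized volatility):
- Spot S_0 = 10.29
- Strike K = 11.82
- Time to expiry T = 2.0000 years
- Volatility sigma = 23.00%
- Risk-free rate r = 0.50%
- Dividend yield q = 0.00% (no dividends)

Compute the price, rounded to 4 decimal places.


d1 = (ln(S/K) + (r - q + 0.5*sigma^2) * T) / (sigma * sqrt(T)) = -0.23279327
d2 = d1 - sigma * sqrt(T) = -0.55806239
exp(-rT) = 0.99004983; exp(-qT) = 1.00000000
P = K * exp(-rT) * N(-d2) - S_0 * exp(-qT) * N(-d1)
N(-d1) = 0.59203903; N(-d2) = 0.71159911
P = 11.8200 * 0.99004983 * 0.71159911 - 10.2900 * 1.00000000 * 0.59203903 = 2.2353

Answer: Price = 2.2353


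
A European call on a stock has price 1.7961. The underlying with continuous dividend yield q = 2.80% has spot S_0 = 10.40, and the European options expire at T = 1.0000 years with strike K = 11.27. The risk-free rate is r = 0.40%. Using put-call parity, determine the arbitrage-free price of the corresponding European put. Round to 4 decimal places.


Put-call parity: C - P = S_0 * exp(-qT) - K * exp(-rT).
S_0 * exp(-qT) = 10.4000 * 0.97238837 = 10.11283901
K * exp(-rT) = 11.2700 * 0.99600799 = 11.22501004
P = C - S*exp(-qT) + K*exp(-rT)
P = 1.7961 - 10.11283901 + 11.22501004 = 2.9083

Answer: Put price = 2.9083


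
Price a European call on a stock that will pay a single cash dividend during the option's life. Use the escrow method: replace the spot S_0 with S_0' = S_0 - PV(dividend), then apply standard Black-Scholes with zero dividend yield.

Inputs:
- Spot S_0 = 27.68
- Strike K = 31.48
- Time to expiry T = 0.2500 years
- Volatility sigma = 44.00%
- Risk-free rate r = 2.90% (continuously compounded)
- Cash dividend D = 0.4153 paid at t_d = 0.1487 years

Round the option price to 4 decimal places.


Answer: Price = 1.0447

Derivation:
PV(D) = D * exp(-r * t_d) = 0.4153 * 0.99569698 = 0.41351296
S_0' = S_0 - PV(D) = 27.6800 - 0.41351296 = 27.26648704
d1 = (ln(S_0'/K) + (r + sigma^2/2)*T) / (sigma*sqrt(T)) = -0.51020026
d2 = d1 - sigma*sqrt(T) = -0.73020026
exp(-rT) = 0.99277622
N(d1) = 0.30495559; N(d2) = 0.23263389
C = S_0' * N(d1) - K * exp(-rT) * N(d2) = 27.26648704 * 0.30495559 - 31.4800 * 0.99277622 * 0.23263389 = 1.0447


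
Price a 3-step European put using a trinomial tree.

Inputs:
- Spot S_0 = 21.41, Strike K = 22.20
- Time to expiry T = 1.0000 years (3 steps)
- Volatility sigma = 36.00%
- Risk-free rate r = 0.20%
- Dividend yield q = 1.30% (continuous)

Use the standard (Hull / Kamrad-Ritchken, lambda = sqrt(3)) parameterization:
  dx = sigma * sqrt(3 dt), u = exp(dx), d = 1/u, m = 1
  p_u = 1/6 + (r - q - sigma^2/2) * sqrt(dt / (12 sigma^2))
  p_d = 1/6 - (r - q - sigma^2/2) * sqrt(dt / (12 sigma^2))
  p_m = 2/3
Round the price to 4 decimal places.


Answer: Price = V(0,0) = 3.4630

Derivation:
dt = T/N = 0.333333; dx = sigma*sqrt(3*dt) = 0.360000
u = exp(dx) = 1.433329; d = 1/u = 0.697676
p_u = 0.131574, p_m = 0.666667, p_d = 0.201759
Discount per step: exp(-r*dt) = 0.999334
Stock lattice S(k, j) with j the centered position index:
  k=0: S(0,+0) = 21.4100
  k=1: S(1,-1) = 14.9373; S(1,+0) = 21.4100; S(1,+1) = 30.6876
  k=2: S(2,-2) = 10.4214; S(2,-1) = 14.9373; S(2,+0) = 21.4100; S(2,+1) = 30.6876; S(2,+2) = 43.9854
  k=3: S(3,-3) = 7.2707; S(3,-2) = 10.4214; S(3,-1) = 14.9373; S(3,+0) = 21.4100; S(3,+1) = 30.6876; S(3,+2) = 43.9854; S(3,+3) = 63.0456
Terminal payoffs V(N, j) = max(K - S_T, 0):
  V(3,-3) = 14.929260; V(3,-2) = 11.778634; V(3,-1) = 7.262750; V(3,+0) = 0.790000; V(3,+1) = 0.000000; V(3,+2) = 0.000000; V(3,+3) = 0.000000
Backward induction: V(k, j) = exp(-r*dt) * [p_u * V(k+1, j+1) + p_m * V(k+1, j) + p_d * V(k+1, j-1)]
  V(2,-2) = exp(-r*dt) * [p_u*7.262750 + p_m*11.778634 + p_d*14.929260] = 11.812251
  V(2,-1) = exp(-r*dt) * [p_u*0.790000 + p_m*7.262750 + p_d*11.778634] = 7.317345
  V(2,+0) = exp(-r*dt) * [p_u*0.000000 + p_m*0.790000 + p_d*7.262750] = 1.990666
  V(2,+1) = exp(-r*dt) * [p_u*0.000000 + p_m*0.000000 + p_d*0.790000] = 0.159284
  V(2,+2) = exp(-r*dt) * [p_u*0.000000 + p_m*0.000000 + p_d*0.000000] = 0.000000
  V(1,-1) = exp(-r*dt) * [p_u*1.990666 + p_m*7.317345 + p_d*11.812251] = 7.518367
  V(1,+0) = exp(-r*dt) * [p_u*0.159284 + p_m*1.990666 + p_d*7.317345] = 2.822528
  V(1,+1) = exp(-r*dt) * [p_u*0.000000 + p_m*0.159284 + p_d*1.990666] = 0.507486
  V(0,+0) = exp(-r*dt) * [p_u*0.507486 + p_m*2.822528 + p_d*7.518367] = 3.463048


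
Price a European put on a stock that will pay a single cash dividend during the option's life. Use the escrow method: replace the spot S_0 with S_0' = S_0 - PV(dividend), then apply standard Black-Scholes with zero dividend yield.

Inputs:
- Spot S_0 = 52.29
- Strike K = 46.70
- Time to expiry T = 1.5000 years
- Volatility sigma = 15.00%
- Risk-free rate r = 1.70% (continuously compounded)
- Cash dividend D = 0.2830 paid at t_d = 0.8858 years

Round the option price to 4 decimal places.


PV(D) = D * exp(-r * t_d) = 0.2830 * 0.98505421 = 0.27877034
S_0' = S_0 - PV(D) = 52.2900 - 0.27877034 = 52.01122966
d1 = (ln(S_0'/K) + (r + sigma^2/2)*T) / (sigma*sqrt(T)) = 0.81698912
d2 = d1 - sigma*sqrt(T) = 0.63327739
exp(-rT) = 0.97482238
N(-d1) = 0.20696732; N(-d2) = 0.26327626
P = K * exp(-rT) * N(-d2) - S_0' * N(-d1) = 46.7000 * 0.97482238 * 0.26327626 - 52.01122966 * 0.20696732 = 1.2208

Answer: Price = 1.2208


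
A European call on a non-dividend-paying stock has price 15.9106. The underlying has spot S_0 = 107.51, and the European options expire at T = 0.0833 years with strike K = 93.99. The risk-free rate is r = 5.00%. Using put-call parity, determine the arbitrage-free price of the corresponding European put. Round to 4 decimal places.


Answer: Put price = 1.9999

Derivation:
Put-call parity: C - P = S_0 * exp(-qT) - K * exp(-rT).
S_0 * exp(-qT) = 107.5100 * 1.00000000 = 107.51000000
K * exp(-rT) = 93.9900 * 0.99584366 = 93.59934575
P = C - S*exp(-qT) + K*exp(-rT)
P = 15.9106 - 107.51000000 + 93.59934575 = 1.9999


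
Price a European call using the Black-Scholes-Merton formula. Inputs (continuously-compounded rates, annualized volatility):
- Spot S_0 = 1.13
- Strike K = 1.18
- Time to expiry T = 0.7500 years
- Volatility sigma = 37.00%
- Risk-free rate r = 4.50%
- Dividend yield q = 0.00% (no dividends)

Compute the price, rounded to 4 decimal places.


Answer: Price = 0.1392

Derivation:
d1 = (ln(S/K) + (r - q + 0.5*sigma^2) * T) / (sigma * sqrt(T)) = 0.13042091
d2 = d1 - sigma * sqrt(T) = -0.19000849
exp(-rT) = 0.96681318; exp(-qT) = 1.00000000
C = S_0 * exp(-qT) * N(d1) - K * exp(-rT) * N(d2)
N(d1) = 0.55188329; N(d2) = 0.42465124
C = 1.1300 * 1.00000000 * 0.55188329 - 1.1800 * 0.96681318 * 0.42465124 = 0.1392


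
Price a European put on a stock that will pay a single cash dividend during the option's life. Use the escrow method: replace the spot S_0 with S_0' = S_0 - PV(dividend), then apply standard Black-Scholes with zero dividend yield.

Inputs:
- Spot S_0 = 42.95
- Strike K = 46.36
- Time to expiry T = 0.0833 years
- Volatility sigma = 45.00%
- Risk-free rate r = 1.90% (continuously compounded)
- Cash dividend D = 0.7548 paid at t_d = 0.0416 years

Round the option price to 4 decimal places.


Answer: Price = 4.8929

Derivation:
PV(D) = D * exp(-r * t_d) = 0.7548 * 0.99920991 = 0.75420364
S_0' = S_0 - PV(D) = 42.9500 - 0.75420364 = 42.19579636
d1 = (ln(S_0'/K) + (r + sigma^2/2)*T) / (sigma*sqrt(T)) = -0.64752846
d2 = d1 - sigma*sqrt(T) = -0.77740629
exp(-rT) = 0.99841855
N(-d1) = 0.74135501; N(-d2) = 0.78154045
P = K * exp(-rT) * N(-d2) - S_0' * N(-d1) = 46.3600 * 0.99841855 * 0.78154045 - 42.19579636 * 0.74135501 = 4.8929


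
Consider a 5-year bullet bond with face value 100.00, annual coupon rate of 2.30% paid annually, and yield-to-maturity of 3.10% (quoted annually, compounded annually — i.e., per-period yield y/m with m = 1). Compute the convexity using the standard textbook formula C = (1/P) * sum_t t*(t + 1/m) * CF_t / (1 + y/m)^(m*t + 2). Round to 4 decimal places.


Coupon per period c = face * coupon_rate / m = 2.300000
Periods per year m = 1; per-period yield y/m = 0.031000
Number of cashflows N = 5
Cashflows (t years, CF_t, discount factor 1/(1+y/m)^(m*t), PV):
  t = 1.0000: CF_t = 2.300000, DF = 0.969932, PV = 2.230844
  t = 2.0000: CF_t = 2.300000, DF = 0.940768, PV = 2.163767
  t = 3.0000: CF_t = 2.300000, DF = 0.912481, PV = 2.098707
  t = 4.0000: CF_t = 2.300000, DF = 0.885045, PV = 2.035603
  t = 5.0000: CF_t = 102.300000, DF = 0.858434, PV = 87.817750
Price P = sum_t PV_t = 96.346672
Convexity numerator sum_t t*(t + 1/m) * CF_t / (1+y/m)^(m*t + 2):
  t = 1.0000: term = 4.197414
  t = 2.0000: term = 12.213621
  t = 3.0000: term = 23.692765
  t = 4.0000: term = 38.300623
  t = 5.0000: term = 2478.484638
Convexity = (1/P) * sum = 2556.889062 / 96.346672 = 26.538426

Answer: Convexity = 26.5384


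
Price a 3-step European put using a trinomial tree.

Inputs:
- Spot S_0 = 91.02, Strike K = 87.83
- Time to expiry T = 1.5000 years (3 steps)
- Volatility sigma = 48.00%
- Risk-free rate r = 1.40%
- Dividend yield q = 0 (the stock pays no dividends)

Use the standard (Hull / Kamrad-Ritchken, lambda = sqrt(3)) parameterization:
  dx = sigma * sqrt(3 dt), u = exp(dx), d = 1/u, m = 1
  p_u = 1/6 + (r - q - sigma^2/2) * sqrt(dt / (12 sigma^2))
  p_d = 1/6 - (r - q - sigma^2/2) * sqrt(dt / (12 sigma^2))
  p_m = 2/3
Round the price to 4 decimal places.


Answer: Price = V(0,0) = 16.5963

Derivation:
dt = T/N = 0.500000; dx = sigma*sqrt(3*dt) = 0.587878
u = exp(dx) = 1.800164; d = 1/u = 0.555505
p_u = 0.123630, p_m = 0.666667, p_d = 0.209703
Discount per step: exp(-r*dt) = 0.993024
Stock lattice S(k, j) with j the centered position index:
  k=0: S(0,+0) = 91.0200
  k=1: S(1,-1) = 50.5621; S(1,+0) = 91.0200; S(1,+1) = 163.8509
  k=2: S(2,-2) = 28.0875; S(2,-1) = 50.5621; S(2,+0) = 91.0200; S(2,+1) = 163.8509; S(2,+2) = 294.9584
  k=3: S(3,-3) = 15.6027; S(3,-2) = 28.0875; S(3,-1) = 50.5621; S(3,+0) = 91.0200; S(3,+1) = 163.8509; S(3,+2) = 294.9584; S(3,+3) = 530.9734
Terminal payoffs V(N, j) = max(K - S_T, 0):
  V(3,-3) = 72.227258; V(3,-2) = 59.742513; V(3,-1) = 37.267928; V(3,+0) = 0.000000; V(3,+1) = 0.000000; V(3,+2) = 0.000000; V(3,+3) = 0.000000
Backward induction: V(k, j) = exp(-r*dt) * [p_u * V(k+1, j+1) + p_m * V(k+1, j) + p_d * V(k+1, j-1)]
  V(2,-2) = exp(-r*dt) * [p_u*37.267928 + p_m*59.742513 + p_d*72.227258] = 59.166437
  V(2,-1) = exp(-r*dt) * [p_u*0.000000 + p_m*37.267928 + p_d*59.742513] = 37.112759
  V(2,+0) = exp(-r*dt) * [p_u*0.000000 + p_m*0.000000 + p_d*37.267928] = 7.760675
  V(2,+1) = exp(-r*dt) * [p_u*0.000000 + p_m*0.000000 + p_d*0.000000] = 0.000000
  V(2,+2) = exp(-r*dt) * [p_u*0.000000 + p_m*0.000000 + p_d*0.000000] = 0.000000
  V(1,-1) = exp(-r*dt) * [p_u*7.760675 + p_m*37.112759 + p_d*59.166437] = 37.842837
  V(1,+0) = exp(-r*dt) * [p_u*0.000000 + p_m*7.760675 + p_d*37.112759] = 12.866056
  V(1,+1) = exp(-r*dt) * [p_u*0.000000 + p_m*0.000000 + p_d*7.760675] = 1.616083
  V(0,+0) = exp(-r*dt) * [p_u*1.616083 + p_m*12.866056 + p_d*37.842837] = 16.596336


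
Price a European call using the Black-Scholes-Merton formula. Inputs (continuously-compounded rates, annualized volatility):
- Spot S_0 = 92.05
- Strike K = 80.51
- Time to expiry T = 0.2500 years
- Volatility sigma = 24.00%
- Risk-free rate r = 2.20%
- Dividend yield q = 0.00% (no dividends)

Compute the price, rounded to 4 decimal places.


Answer: Price = 12.6052

Derivation:
d1 = (ln(S/K) + (r - q + 0.5*sigma^2) * T) / (sigma * sqrt(T)) = 1.22208756
d2 = d1 - sigma * sqrt(T) = 1.10208756
exp(-rT) = 0.99451510; exp(-qT) = 1.00000000
C = S_0 * exp(-qT) * N(d1) - K * exp(-rT) * N(d2)
N(d1) = 0.88916274; N(d2) = 0.86478820
C = 92.0500 * 1.00000000 * 0.88916274 - 80.5100 * 0.99451510 * 0.86478820 = 12.6052


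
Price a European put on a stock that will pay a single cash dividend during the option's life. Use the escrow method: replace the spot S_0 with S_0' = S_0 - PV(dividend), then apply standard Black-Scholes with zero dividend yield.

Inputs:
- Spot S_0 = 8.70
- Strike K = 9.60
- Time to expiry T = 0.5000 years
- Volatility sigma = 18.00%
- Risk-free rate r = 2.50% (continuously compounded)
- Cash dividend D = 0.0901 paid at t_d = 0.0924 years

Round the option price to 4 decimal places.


Answer: Price = 1.0195

Derivation:
PV(D) = D * exp(-r * t_d) = 0.0901 * 0.99769267 = 0.08989211
S_0' = S_0 - PV(D) = 8.7000 - 0.08989211 = 8.61010789
d1 = (ln(S_0'/K) + (r + sigma^2/2)*T) / (sigma*sqrt(T)) = -0.69317088
d2 = d1 - sigma*sqrt(T) = -0.82045010
exp(-rT) = 0.98757780
N(-d1) = 0.75589884; N(-d2) = 0.79402022
P = K * exp(-rT) * N(-d2) - S_0' * N(-d1) = 9.6000 * 0.98757780 * 0.79402022 - 8.61010789 * 0.75589884 = 1.0195


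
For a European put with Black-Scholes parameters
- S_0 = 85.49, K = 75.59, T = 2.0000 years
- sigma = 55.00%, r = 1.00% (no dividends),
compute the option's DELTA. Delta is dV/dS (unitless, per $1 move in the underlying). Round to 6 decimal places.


Answer: Delta = -0.283372

Derivation:
d1 = 0.5728534445; d2 = -0.2049640148
phi(d1) = 0.3385718099; exp(-qT) = 1.0000000000; exp(-rT) = 0.9801986733
N(-d1) = 0.2833719645
Delta = -exp(-qT) * N(-d1) = -1.0000000000 * 0.2833719645 = -0.283372


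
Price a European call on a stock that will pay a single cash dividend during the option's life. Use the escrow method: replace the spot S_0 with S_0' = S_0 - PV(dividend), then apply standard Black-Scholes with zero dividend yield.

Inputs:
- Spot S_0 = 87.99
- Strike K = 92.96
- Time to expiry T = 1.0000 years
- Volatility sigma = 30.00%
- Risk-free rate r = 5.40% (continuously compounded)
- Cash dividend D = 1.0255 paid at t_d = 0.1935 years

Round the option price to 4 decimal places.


PV(D) = D * exp(-r * t_d) = 1.0255 * 0.98960540 = 1.01484034
S_0' = S_0 - PV(D) = 87.9900 - 1.01484034 = 86.97515966
d1 = (ln(S_0'/K) + (r + sigma^2/2)*T) / (sigma*sqrt(T)) = 0.10817755
d2 = d1 - sigma*sqrt(T) = -0.19182245
exp(-rT) = 0.94743211
N(d1) = 0.54307257; N(d2) = 0.42394064
C = S_0' * N(d1) - K * exp(-rT) * N(d2) = 86.97515966 * 0.54307257 - 92.9600 * 0.94743211 * 0.42394064 = 9.8960

Answer: Price = 9.8960


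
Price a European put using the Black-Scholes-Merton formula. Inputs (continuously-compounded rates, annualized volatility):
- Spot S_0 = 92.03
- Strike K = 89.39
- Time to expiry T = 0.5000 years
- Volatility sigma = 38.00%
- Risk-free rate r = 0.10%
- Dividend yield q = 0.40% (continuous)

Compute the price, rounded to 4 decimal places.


Answer: Price = 8.4827

Derivation:
d1 = (ln(S/K) + (r - q + 0.5*sigma^2) * T) / (sigma * sqrt(T)) = 0.23708841
d2 = d1 - sigma * sqrt(T) = -0.03161217
exp(-rT) = 0.99950012; exp(-qT) = 0.99800200
P = K * exp(-rT) * N(-d2) - S_0 * exp(-qT) * N(-d1)
N(-d1) = 0.40629410; N(-d2) = 0.51260933
P = 89.3900 * 0.99950012 * 0.51260933 - 92.0300 * 0.99800200 * 0.40629410 = 8.4827


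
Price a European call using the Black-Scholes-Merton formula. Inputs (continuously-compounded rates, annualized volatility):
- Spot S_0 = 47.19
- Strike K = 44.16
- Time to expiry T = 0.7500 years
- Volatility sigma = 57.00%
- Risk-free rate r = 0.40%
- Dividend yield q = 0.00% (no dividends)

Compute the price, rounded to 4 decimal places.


Answer: Price = 10.5584

Derivation:
d1 = (ln(S/K) + (r - q + 0.5*sigma^2) * T) / (sigma * sqrt(T)) = 0.38733134
d2 = d1 - sigma * sqrt(T) = -0.10630314
exp(-rT) = 0.99700450; exp(-qT) = 1.00000000
C = S_0 * exp(-qT) * N(d1) - K * exp(-rT) * N(d2)
N(d1) = 0.65074454; N(d2) = 0.45767092
C = 47.1900 * 1.00000000 * 0.65074454 - 44.1600 * 0.99700450 * 0.45767092 = 10.5584


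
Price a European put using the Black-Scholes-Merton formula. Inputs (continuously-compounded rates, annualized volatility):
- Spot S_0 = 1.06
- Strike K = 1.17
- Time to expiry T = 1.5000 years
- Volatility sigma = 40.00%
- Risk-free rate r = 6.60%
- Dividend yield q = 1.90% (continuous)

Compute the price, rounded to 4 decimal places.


d1 = (ln(S/K) + (r - q + 0.5*sigma^2) * T) / (sigma * sqrt(T)) = 0.18731485
d2 = d1 - sigma * sqrt(T) = -0.30258310
exp(-rT) = 0.90574271; exp(-qT) = 0.97190229
P = K * exp(-rT) * N(-d2) - S_0 * exp(-qT) * N(-d1)
N(-d1) = 0.42570689; N(-d2) = 0.61889620
P = 1.1700 * 0.90574271 * 0.61889620 - 1.0600 * 0.97190229 * 0.42570689 = 0.2173

Answer: Price = 0.2173


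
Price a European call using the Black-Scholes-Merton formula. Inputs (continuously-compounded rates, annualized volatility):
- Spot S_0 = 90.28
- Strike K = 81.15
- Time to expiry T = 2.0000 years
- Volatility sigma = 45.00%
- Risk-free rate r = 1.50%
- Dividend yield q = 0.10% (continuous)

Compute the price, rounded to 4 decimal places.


d1 = (ln(S/K) + (r - q + 0.5*sigma^2) * T) / (sigma * sqrt(T)) = 0.52972772
d2 = d1 - sigma * sqrt(T) = -0.10666838
exp(-rT) = 0.97044553; exp(-qT) = 0.99800200
C = S_0 * exp(-qT) * N(d1) - K * exp(-rT) * N(d2)
N(d1) = 0.70184964; N(d2) = 0.45752603
C = 90.2800 * 0.99800200 * 0.70184964 - 81.1500 * 0.97044553 * 0.45752603 = 27.2055

Answer: Price = 27.2055


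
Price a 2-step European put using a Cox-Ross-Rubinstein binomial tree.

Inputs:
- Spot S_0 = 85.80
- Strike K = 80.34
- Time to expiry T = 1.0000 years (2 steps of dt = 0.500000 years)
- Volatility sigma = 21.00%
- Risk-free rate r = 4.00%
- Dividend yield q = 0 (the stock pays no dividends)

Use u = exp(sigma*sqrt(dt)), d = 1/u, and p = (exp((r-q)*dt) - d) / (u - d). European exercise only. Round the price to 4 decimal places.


Answer: Price = V(0,0) = 3.5094

Derivation:
dt = T/N = 0.500000
u = exp(sigma*sqrt(dt)) = 1.160084; d = 1/u = 0.862007
p = (exp((r-q)*dt) - d) / (u - d) = 0.530717
Discount per step: exp(-r*dt) = 0.980199
Stock lattice S(k, i) with i counting down-moves:
  k=0: S(0,0) = 85.8000
  k=1: S(1,0) = 99.5352; S(1,1) = 73.9602
  k=2: S(2,0) = 115.4692; S(2,1) = 85.8000; S(2,2) = 63.7541
Terminal payoffs V(N, i) = max(K - S_T, 0):
  V(2,0) = 0.000000; V(2,1) = 0.000000; V(2,2) = 16.585858
Backward induction: V(k, i) = exp(-r*dt) * [p * V(k+1, i) + (1-p) * V(k+1, i+1)].
  V(1,0) = exp(-r*dt) * [p*0.000000 + (1-p)*0.000000] = 0.000000
  V(1,1) = exp(-r*dt) * [p*0.000000 + (1-p)*16.585858] = 7.629337
  V(0,0) = exp(-r*dt) * [p*0.000000 + (1-p)*7.629337] = 3.509423


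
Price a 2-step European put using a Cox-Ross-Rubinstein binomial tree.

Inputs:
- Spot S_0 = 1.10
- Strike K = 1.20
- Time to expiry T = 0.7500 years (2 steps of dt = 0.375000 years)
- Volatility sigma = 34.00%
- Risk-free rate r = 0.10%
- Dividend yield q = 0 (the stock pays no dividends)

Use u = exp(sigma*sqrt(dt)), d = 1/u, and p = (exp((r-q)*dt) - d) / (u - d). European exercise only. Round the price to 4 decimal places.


Answer: Price = V(0,0) = 0.1934

Derivation:
dt = T/N = 0.375000
u = exp(sigma*sqrt(dt)) = 1.231468; d = 1/u = 0.812039
p = (exp((r-q)*dt) - d) / (u - d) = 0.449030
Discount per step: exp(-r*dt) = 0.999625
Stock lattice S(k, i) with i counting down-moves:
  k=0: S(0,0) = 1.1000
  k=1: S(1,0) = 1.3546; S(1,1) = 0.8932
  k=2: S(2,0) = 1.6682; S(2,1) = 1.1000; S(2,2) = 0.7253
Terminal payoffs V(N, i) = max(K - S_T, 0):
  V(2,0) = 0.000000; V(2,1) = 0.100000; V(2,2) = 0.474652
Backward induction: V(k, i) = exp(-r*dt) * [p * V(k+1, i) + (1-p) * V(k+1, i+1)].
  V(1,0) = exp(-r*dt) * [p*0.000000 + (1-p)*0.100000] = 0.055076
  V(1,1) = exp(-r*dt) * [p*0.100000 + (1-p)*0.474652] = 0.306307
  V(0,0) = exp(-r*dt) * [p*0.055076 + (1-p)*0.306307] = 0.193424


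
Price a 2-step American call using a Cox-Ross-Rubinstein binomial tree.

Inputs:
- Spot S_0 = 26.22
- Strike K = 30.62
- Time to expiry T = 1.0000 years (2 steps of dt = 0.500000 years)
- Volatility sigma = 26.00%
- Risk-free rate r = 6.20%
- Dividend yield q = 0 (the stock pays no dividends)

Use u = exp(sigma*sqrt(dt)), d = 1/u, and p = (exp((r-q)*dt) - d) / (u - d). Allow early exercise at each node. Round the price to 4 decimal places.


Answer: Price = V(0,0) = 1.9826

Derivation:
dt = T/N = 0.500000
u = exp(sigma*sqrt(dt)) = 1.201833; d = 1/u = 0.832062
p = (exp((r-q)*dt) - d) / (u - d) = 0.539316
Discount per step: exp(-r*dt) = 0.969476
Stock lattice S(k, i) with i counting down-moves:
  k=0: S(0,0) = 26.2200
  k=1: S(1,0) = 31.5121; S(1,1) = 21.8167
  k=2: S(2,0) = 37.8722; S(2,1) = 26.2200; S(2,2) = 18.1528
Terminal payoffs V(N, i) = max(S_T - K, 0):
  V(2,0) = 7.252225; V(2,1) = 0.000000; V(2,2) = 0.000000
Backward induction: V(k, i) = exp(-r*dt) * [p * V(k+1, i) + (1-p) * V(k+1, i+1)]; then take max(V_cont, immediate exercise) for American.
  V(1,0) = exp(-r*dt) * [p*7.252225 + (1-p)*0.000000] = 3.791852; exercise = 0.892057; V(1,0) = max -> 3.791852
  V(1,1) = exp(-r*dt) * [p*0.000000 + (1-p)*0.000000] = 0.000000; exercise = 0.000000; V(1,1) = max -> 0.000000
  V(0,0) = exp(-r*dt) * [p*3.791852 + (1-p)*0.000000] = 1.982583; exercise = 0.000000; V(0,0) = max -> 1.982583


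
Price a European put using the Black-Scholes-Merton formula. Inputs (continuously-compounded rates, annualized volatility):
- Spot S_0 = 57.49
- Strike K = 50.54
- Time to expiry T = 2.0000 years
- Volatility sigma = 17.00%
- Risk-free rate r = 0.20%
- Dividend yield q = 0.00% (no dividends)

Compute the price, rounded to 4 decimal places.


Answer: Price = 2.3457

Derivation:
d1 = (ln(S/K) + (r - q + 0.5*sigma^2) * T) / (sigma * sqrt(T)) = 0.67277432
d2 = d1 - sigma * sqrt(T) = 0.43235802
exp(-rT) = 0.99600799; exp(-qT) = 1.00000000
P = K * exp(-rT) * N(-d2) - S_0 * exp(-qT) * N(-d1)
N(-d1) = 0.25054544; N(-d2) = 0.33274061
P = 50.5400 * 0.99600799 * 0.33274061 - 57.4900 * 1.00000000 * 0.25054544 = 2.3457


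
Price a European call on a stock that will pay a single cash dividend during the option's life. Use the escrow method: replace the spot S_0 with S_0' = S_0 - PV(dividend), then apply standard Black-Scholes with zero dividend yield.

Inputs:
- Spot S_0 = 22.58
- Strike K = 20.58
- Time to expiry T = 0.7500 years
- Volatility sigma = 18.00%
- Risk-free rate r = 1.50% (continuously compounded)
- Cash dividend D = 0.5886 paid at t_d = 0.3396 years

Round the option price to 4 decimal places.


PV(D) = D * exp(-r * t_d) = 0.5886 * 0.99491895 = 0.58560930
S_0' = S_0 - PV(D) = 22.5800 - 0.58560930 = 21.99439070
d1 = (ln(S_0'/K) + (r + sigma^2/2)*T) / (sigma*sqrt(T)) = 0.57650171
d2 = d1 - sigma*sqrt(T) = 0.42061714
exp(-rT) = 0.98881304
N(d1) = 0.71786194; N(d2) = 0.66298266
C = S_0' * N(d1) - K * exp(-rT) * N(d2) = 21.99439070 * 0.71786194 - 20.5800 * 0.98881304 * 0.66298266 = 2.2974

Answer: Price = 2.2974


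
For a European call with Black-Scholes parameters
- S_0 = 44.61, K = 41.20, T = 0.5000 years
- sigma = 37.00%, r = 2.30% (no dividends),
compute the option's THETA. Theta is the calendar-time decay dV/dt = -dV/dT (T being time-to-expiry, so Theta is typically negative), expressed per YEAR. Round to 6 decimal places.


Answer: Theta = -4.700966

Derivation:
d1 = 0.4787104988; d2 = 0.2170809898
phi(d1) = 0.3557523615; exp(-qT) = 1.0000000000; exp(-rT) = 0.9885658722
Theta = -S*exp(-qT)*phi(d1)*sigma/(2*sqrt(T)) - r*K*exp(-rT)*N(d2) + q*S*exp(-qT)*N(d1)
N(d1) = 0.6839277021; N(d2) = 0.5859273857; sqrt(T) = 0.7071067812
Term 1 = -44.6100 * 1.0000000000 * 0.3557523615 * 0.3700 / (2 * 0.7071067812) = -4.1520898323
Term 2 = -0.0230 * 41.2000 * 0.9885658722 * 0.5859273857 = -0.5488762795
Term 3 = 0 (no dividend yield, q = 0)
Theta = -4.1520898323 + (-0.5488762795) + (0.0000000000) = -4.700966


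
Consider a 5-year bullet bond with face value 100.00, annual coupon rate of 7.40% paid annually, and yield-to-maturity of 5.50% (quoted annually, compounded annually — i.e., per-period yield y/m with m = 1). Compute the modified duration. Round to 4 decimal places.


Coupon per period c = face * coupon_rate / m = 7.400000
Periods per year m = 1; per-period yield y/m = 0.055000
Number of cashflows N = 5
Cashflows (t years, CF_t, discount factor 1/(1+y/m)^(m*t), PV):
  t = 1.0000: CF_t = 7.400000, DF = 0.947867, PV = 7.014218
  t = 2.0000: CF_t = 7.400000, DF = 0.898452, PV = 6.648548
  t = 3.0000: CF_t = 7.400000, DF = 0.851614, PV = 6.301941
  t = 4.0000: CF_t = 7.400000, DF = 0.807217, PV = 5.973404
  t = 5.0000: CF_t = 107.400000, DF = 0.765134, PV = 82.175430
Price P = sum_t PV_t = 108.113541
First compute Macaulay numerator sum_t t * PV_t:
  t * PV_t at t = 1.0000: 7.014218
  t * PV_t at t = 2.0000: 13.297096
  t * PV_t at t = 3.0000: 18.905823
  t * PV_t at t = 4.0000: 23.893616
  t * PV_t at t = 5.0000: 410.877148
Macaulay duration D = 473.987901 / 108.113541 = 4.384168
Modified duration = D / (1 + y/m) = 4.384168 / (1 + 0.055000) = 4.155609

Answer: Modified duration = 4.1556


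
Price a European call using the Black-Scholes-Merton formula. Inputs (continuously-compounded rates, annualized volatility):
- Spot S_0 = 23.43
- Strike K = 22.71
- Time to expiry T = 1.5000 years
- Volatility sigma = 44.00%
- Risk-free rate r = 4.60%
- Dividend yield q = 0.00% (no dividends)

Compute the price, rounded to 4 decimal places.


Answer: Price = 5.9363

Derivation:
d1 = (ln(S/K) + (r - q + 0.5*sigma^2) * T) / (sigma * sqrt(T)) = 0.45540449
d2 = d1 - sigma * sqrt(T) = -0.08348326
exp(-rT) = 0.93332668; exp(-qT) = 1.00000000
C = S_0 * exp(-qT) * N(d1) - K * exp(-rT) * N(d2)
N(d1) = 0.67559087; N(d2) = 0.46673365
C = 23.4300 * 1.00000000 * 0.67559087 - 22.7100 * 0.93332668 * 0.46673365 = 5.9363


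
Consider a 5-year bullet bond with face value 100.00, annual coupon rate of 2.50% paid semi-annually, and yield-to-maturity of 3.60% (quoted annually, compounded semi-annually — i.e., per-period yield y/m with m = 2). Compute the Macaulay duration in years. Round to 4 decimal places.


Coupon per period c = face * coupon_rate / m = 1.250000
Periods per year m = 2; per-period yield y/m = 0.018000
Number of cashflows N = 10
Cashflows (t years, CF_t, discount factor 1/(1+y/m)^(m*t), PV):
  t = 0.5000: CF_t = 1.250000, DF = 0.982318, PV = 1.227898
  t = 1.0000: CF_t = 1.250000, DF = 0.964949, PV = 1.206186
  t = 1.5000: CF_t = 1.250000, DF = 0.947887, PV = 1.184859
  t = 2.0000: CF_t = 1.250000, DF = 0.931127, PV = 1.163909
  t = 2.5000: CF_t = 1.250000, DF = 0.914663, PV = 1.143329
  t = 3.0000: CF_t = 1.250000, DF = 0.898490, PV = 1.123113
  t = 3.5000: CF_t = 1.250000, DF = 0.882603, PV = 1.103254
  t = 4.0000: CF_t = 1.250000, DF = 0.866997, PV = 1.083747
  t = 4.5000: CF_t = 1.250000, DF = 0.851667, PV = 1.064584
  t = 5.0000: CF_t = 101.250000, DF = 0.836608, PV = 84.706600
Price P = sum_t PV_t = 95.007479
Macaulay numerator sum_t t * PV_t:
  t * PV_t at t = 0.5000: 0.613949
  t * PV_t at t = 1.0000: 1.206186
  t * PV_t at t = 1.5000: 1.777289
  t * PV_t at t = 2.0000: 2.327817
  t * PV_t at t = 2.5000: 2.858322
  t * PV_t at t = 3.0000: 3.369338
  t * PV_t at t = 3.5000: 3.861390
  t * PV_t at t = 4.0000: 4.334987
  t * PV_t at t = 4.5000: 4.790629
  t * PV_t at t = 5.0000: 423.533002
Macaulay duration D = (sum_t t * PV_t) / P = 448.672908 / 95.007479 = 4.722501

Answer: Macaulay duration = 4.7225 years
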